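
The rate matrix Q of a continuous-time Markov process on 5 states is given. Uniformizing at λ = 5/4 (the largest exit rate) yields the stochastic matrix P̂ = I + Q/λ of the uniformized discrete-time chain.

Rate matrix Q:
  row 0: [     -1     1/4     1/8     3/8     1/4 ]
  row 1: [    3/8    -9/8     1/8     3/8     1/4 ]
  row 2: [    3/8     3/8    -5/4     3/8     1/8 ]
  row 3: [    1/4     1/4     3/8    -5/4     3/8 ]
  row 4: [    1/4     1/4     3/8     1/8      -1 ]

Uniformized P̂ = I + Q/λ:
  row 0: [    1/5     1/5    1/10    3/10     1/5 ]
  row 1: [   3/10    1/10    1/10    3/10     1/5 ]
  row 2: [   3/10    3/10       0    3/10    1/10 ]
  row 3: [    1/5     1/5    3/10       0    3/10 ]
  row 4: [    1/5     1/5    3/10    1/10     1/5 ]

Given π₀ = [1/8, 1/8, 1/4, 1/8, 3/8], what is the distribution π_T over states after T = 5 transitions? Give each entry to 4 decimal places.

π = [0.2361, 0.1967, 0.1642, 0.1995, 0.2036]

t=0: π = [0.1250, 0.1250, 0.2500, 0.1250, 0.3750]
t=1: π = [0.2375, 0.2125, 0.1750, 0.1875, 0.1875]
t=2: π = [0.2388, 0.1963, 0.1575, 0.2063, 0.2013]
t=3: π = [0.2354, 0.1961, 0.1658, 0.1979, 0.2049]
t=4: π = [0.2362, 0.1970, 0.1640, 0.1997, 0.2032]
t=5: π = [0.2361, 0.1967, 0.1642, 0.1995, 0.2036]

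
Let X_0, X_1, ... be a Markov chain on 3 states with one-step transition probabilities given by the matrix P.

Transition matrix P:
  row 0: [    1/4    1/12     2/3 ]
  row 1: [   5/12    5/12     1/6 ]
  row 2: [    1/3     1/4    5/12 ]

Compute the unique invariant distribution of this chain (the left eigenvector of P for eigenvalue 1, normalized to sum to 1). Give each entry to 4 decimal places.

Balance equations π_j = Σ_i π_i·P[i][j]:
  π_0 = 1/4·π_0 + 5/12·π_1 + 1/3·π_2
  π_1 = 1/12·π_0 + 5/12·π_1 + 1/4·π_2
  normalize: π_0 + π_1 + π_2 = 1
Solving the linear system gives exactly π = [43/132, 31/132, 29/66].

π = [0.3258, 0.2348, 0.4394]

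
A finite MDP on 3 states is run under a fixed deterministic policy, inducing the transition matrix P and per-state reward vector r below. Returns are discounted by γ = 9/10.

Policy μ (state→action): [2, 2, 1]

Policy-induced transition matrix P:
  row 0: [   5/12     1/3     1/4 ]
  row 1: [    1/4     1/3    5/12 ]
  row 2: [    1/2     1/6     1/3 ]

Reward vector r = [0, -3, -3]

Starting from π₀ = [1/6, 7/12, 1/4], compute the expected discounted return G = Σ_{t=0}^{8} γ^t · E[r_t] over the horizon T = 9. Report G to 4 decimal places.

t=0: π = [0.1667, 0.5833, 0.2500], E[r] = -2.5000, γ^t·E[r] = -2.500000, running G = -2.500000
t=1: π = [0.3403, 0.2917, 0.3681], E[r] = -1.9792, γ^t·E[r] = -1.781250, running G = -4.281250
t=2: π = [0.3987, 0.2720, 0.3293], E[r] = -1.8038, γ^t·E[r] = -1.461094, running G = -5.742344
t=3: π = [0.3988, 0.2785, 0.3228], E[r] = -1.8037, γ^t·E[r] = -1.314879, running G = -7.057223
t=4: π = [0.3972, 0.2795, 0.3233], E[r] = -1.8085, γ^t·E[r] = -1.186579, running G = -8.243801
t=5: π = [0.3970, 0.2794, 0.3235], E[r] = -1.8089, γ^t·E[r] = -1.068162, running G = -9.311964
t=6: π = [0.3971, 0.2794, 0.3235], E[r] = -1.8088, γ^t·E[r] = -0.961293, running G = -10.273256
t=7: π = [0.3971, 0.2794, 0.3235], E[r] = -1.8088, γ^t·E[r] = -0.865154, running G = -11.138410
t=8: π = [0.3971, 0.2794, 0.3235], E[r] = -1.8088, γ^t·E[r] = -0.778639, running G = -11.917049

G = -11.9170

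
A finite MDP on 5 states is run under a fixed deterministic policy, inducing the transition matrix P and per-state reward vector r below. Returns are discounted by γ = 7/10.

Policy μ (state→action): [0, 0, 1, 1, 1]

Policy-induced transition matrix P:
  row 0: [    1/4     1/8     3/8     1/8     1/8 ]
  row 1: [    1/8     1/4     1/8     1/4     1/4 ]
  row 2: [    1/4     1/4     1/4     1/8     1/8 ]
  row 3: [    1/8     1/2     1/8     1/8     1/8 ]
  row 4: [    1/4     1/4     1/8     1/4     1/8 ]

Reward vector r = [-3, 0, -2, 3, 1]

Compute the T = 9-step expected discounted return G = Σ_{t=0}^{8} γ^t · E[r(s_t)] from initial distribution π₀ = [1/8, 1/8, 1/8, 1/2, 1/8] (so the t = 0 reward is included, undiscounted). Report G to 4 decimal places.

t=0: π = [0.1250, 0.1250, 0.1250, 0.5000, 0.1250], E[r] = 1.0000, γ^t·E[r] = 1.000000, running G = 1.000000
t=1: π = [0.1719, 0.3594, 0.1719, 0.1563, 0.1406], E[r] = -0.2500, γ^t·E[r] = -0.175000, running G = 0.825000
t=2: π = [0.1855, 0.2676, 0.1895, 0.1875, 0.1699], E[r] = -0.2031, γ^t·E[r] = -0.099531, running G = 0.725469
t=3: π = [0.1931, 0.2737, 0.1951, 0.1797, 0.1584], E[r] = -0.2720, γ^t·E[r] = -0.093287, running G = 0.632182
t=4: π = [0.1933, 0.2708, 0.1977, 0.1790, 0.1592], E[r] = -0.2791, γ^t·E[r] = -0.067001, running G = 0.565182
t=5: π = [0.1938, 0.2706, 0.1980, 0.1787, 0.1588], E[r] = -0.2823, γ^t·E[r] = -0.047448, running G = 0.517734
t=6: π = [0.1938, 0.2705, 0.1982, 0.1787, 0.1588], E[r] = -0.2830, γ^t·E[r] = -0.033299, running G = 0.484435
t=7: π = [0.1939, 0.2704, 0.1982, 0.1787, 0.1588], E[r] = -0.2832, γ^t·E[r] = -0.023326, running G = 0.461108
t=8: π = [0.1939, 0.2704, 0.1982, 0.1787, 0.1588], E[r] = -0.2833, γ^t·E[r] = -0.016332, running G = 0.444777

G = 0.4448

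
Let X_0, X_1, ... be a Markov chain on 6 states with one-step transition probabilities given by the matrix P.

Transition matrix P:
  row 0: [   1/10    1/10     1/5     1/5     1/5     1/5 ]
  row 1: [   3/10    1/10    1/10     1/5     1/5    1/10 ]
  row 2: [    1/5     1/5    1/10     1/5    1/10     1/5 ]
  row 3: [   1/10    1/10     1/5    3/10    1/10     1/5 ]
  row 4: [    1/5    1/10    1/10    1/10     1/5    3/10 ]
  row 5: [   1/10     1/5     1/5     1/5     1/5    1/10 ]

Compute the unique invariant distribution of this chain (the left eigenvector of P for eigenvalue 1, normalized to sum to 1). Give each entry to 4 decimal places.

π = [0.1587, 0.1339, 0.1547, 0.2040, 0.1641, 0.1846]

Balance equations π_j = Σ_i π_i·P[i][j]:
  π_0 = 1/10·π_0 + 3/10·π_1 + 1/5·π_2 + 1/10·π_3 + 1/5·π_4 + 1/10·π_5
  π_1 = 1/10·π_0 + 1/10·π_1 + 1/5·π_2 + 1/10·π_3 + 1/10·π_4 + 1/5·π_5
  π_2 = 1/5·π_0 + 1/10·π_1 + 1/10·π_2 + 1/5·π_3 + 1/10·π_4 + 1/5·π_5
  π_3 = 1/5·π_0 + 1/5·π_1 + 1/5·π_2 + 3/10·π_3 + 1/10·π_4 + 1/5·π_5
  π_4 = 1/5·π_0 + 1/5·π_1 + 1/10·π_2 + 1/10·π_3 + 1/5·π_4 + 1/5·π_5
  normalize: π_0 + π_1 + π_2 + π_3 + π_4 + π_5 = 1
Solving the linear system gives exactly π = [8619/54320, 15/112, 16809/108640, 22161/108640, 17831/108640, 20051/108640].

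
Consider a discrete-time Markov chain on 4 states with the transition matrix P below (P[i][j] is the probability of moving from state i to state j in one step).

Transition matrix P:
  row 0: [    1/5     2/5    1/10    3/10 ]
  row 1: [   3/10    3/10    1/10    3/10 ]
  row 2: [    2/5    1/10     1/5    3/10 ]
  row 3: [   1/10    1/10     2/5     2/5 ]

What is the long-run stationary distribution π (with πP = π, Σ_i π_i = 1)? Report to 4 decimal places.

Balance equations π_j = Σ_i π_i·P[i][j]:
  π_0 = 1/5·π_0 + 3/10·π_1 + 2/5·π_2 + 1/10·π_3
  π_1 = 2/5·π_0 + 3/10·π_1 + 1/10·π_2 + 1/10·π_3
  π_2 = 1/10·π_0 + 1/10·π_1 + 1/5·π_2 + 2/5·π_3
  normalize: π_0 + π_1 + π_2 + π_3 = 1
Solving the linear system gives exactly π = [23/99, 7/33, 2/9, 1/3].

π = [0.2323, 0.2121, 0.2222, 0.3333]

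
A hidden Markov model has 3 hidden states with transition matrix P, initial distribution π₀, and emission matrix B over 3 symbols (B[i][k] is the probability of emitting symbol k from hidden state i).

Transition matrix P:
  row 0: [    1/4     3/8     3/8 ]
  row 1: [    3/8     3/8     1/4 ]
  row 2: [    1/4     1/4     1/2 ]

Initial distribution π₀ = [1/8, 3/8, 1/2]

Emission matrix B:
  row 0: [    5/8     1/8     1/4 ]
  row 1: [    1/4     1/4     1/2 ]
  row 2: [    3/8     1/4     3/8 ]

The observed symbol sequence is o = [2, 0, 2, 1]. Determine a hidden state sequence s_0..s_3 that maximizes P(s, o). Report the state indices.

path = [2, 2, 2, 2]

t=0: δ = [3.125e-02, 1.875e-01, 1.875e-01]  (obs o_0=2)
t=1: δ = [4.395e-02, 1.758e-02, 3.516e-02]  ψ = [1, 1, 2]  (obs o_1=0)
t=2: δ = [2.747e-03, 8.240e-03, 6.592e-03]  ψ = [0, 0, 2]  (obs o_2=2)
t=3: δ = [3.862e-04, 7.725e-04, 8.240e-04]  ψ = [1, 1, 2]  (obs o_3=1)
backtrack: best end state = 2; path = [2, 2, 2, 2]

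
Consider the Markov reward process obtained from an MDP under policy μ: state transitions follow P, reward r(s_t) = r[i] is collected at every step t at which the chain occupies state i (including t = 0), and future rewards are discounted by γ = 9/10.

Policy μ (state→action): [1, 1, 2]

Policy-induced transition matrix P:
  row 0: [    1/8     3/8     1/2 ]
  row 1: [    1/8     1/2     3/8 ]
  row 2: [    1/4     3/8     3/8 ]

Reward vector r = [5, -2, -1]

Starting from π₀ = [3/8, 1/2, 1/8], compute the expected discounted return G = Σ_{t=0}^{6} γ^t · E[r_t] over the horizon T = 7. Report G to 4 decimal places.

t=0: π = [0.3750, 0.5000, 0.1250], E[r] = 0.7500, γ^t·E[r] = 0.750000, running G = 0.750000
t=1: π = [0.1406, 0.4375, 0.4219], E[r] = -0.5938, γ^t·E[r] = -0.534375, running G = 0.215625
t=2: π = [0.1777, 0.4297, 0.3926], E[r] = -0.3633, γ^t·E[r] = -0.294258, running G = -0.078633
t=3: π = [0.1741, 0.4287, 0.3972], E[r] = -0.3843, γ^t·E[r] = -0.280138, running G = -0.358771
t=4: π = [0.1747, 0.4286, 0.3968], E[r] = -0.3807, γ^t·E[r] = -0.249762, running G = -0.608533
t=5: π = [0.1746, 0.4286, 0.3968], E[r] = -0.3810, γ^t·E[r] = -0.224979, running G = -0.833512
t=6: π = [0.1746, 0.4286, 0.3968], E[r] = -0.3809, γ^t·E[r] = -0.202451, running G = -1.035963

G = -1.0360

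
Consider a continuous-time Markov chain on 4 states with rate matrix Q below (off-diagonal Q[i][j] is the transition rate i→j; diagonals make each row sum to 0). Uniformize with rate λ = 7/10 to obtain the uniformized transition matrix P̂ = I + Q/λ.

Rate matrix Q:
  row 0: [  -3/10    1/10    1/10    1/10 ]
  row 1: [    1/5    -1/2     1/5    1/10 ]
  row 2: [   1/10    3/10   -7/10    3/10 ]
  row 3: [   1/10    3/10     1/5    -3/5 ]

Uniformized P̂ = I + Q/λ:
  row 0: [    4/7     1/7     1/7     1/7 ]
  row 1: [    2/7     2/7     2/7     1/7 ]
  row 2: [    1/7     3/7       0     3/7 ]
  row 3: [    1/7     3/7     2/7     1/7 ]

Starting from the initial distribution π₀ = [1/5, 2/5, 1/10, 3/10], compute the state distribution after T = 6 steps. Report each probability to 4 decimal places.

π = [0.3233, 0.2942, 0.1863, 0.1962]

t=0: π = [0.2000, 0.4000, 0.1000, 0.3000]
t=1: π = [0.2857, 0.3143, 0.2286, 0.1714]
t=2: π = [0.3102, 0.3020, 0.1796, 0.2082]
t=3: π = [0.3190, 0.2968, 0.1901, 0.1942]
t=4: π = [0.3219, 0.2950, 0.1858, 0.1972]
t=5: π = [0.3230, 0.2944, 0.1866, 0.1960]
t=6: π = [0.3233, 0.2942, 0.1863, 0.1962]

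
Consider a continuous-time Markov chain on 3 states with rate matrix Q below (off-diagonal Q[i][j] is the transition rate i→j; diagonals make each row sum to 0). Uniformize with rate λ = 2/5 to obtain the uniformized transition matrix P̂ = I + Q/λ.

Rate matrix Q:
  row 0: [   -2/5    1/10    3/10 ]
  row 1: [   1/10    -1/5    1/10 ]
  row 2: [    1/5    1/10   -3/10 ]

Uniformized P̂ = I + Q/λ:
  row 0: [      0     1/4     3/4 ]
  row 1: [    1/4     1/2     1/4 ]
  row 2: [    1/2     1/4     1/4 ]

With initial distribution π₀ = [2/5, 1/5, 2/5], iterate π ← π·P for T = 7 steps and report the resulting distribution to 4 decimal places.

t=0: π = [0.4000, 0.2000, 0.4000]
t=1: π = [0.2500, 0.3000, 0.4500]
t=2: π = [0.3000, 0.3250, 0.3750]
t=3: π = [0.2688, 0.3313, 0.4000]
t=4: π = [0.2828, 0.3328, 0.3844]
t=5: π = [0.2754, 0.3332, 0.3914]
t=6: π = [0.2790, 0.3333, 0.3877]
t=7: π = [0.2772, 0.3333, 0.3895]

π = [0.2772, 0.3333, 0.3895]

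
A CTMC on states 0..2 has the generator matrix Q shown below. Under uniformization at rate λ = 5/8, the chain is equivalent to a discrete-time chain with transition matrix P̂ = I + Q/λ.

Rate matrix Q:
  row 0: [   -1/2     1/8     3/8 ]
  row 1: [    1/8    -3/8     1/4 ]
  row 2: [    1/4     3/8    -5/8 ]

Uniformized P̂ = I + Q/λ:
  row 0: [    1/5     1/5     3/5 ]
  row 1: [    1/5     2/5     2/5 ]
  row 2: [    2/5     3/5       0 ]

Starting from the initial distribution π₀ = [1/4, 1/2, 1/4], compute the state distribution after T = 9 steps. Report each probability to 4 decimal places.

π = [0.2647, 0.4117, 0.3236]

t=0: π = [0.2500, 0.5000, 0.2500]
t=1: π = [0.2500, 0.4000, 0.3500]
t=2: π = [0.2700, 0.4200, 0.3100]
t=3: π = [0.2620, 0.4080, 0.3300]
t=4: π = [0.2660, 0.4136, 0.3204]
t=5: π = [0.2641, 0.4109, 0.3250]
t=6: π = [0.2650, 0.4122, 0.3228]
t=7: π = [0.2646, 0.4116, 0.3239]
t=8: π = [0.2648, 0.4119, 0.3234]
t=9: π = [0.2647, 0.4117, 0.3236]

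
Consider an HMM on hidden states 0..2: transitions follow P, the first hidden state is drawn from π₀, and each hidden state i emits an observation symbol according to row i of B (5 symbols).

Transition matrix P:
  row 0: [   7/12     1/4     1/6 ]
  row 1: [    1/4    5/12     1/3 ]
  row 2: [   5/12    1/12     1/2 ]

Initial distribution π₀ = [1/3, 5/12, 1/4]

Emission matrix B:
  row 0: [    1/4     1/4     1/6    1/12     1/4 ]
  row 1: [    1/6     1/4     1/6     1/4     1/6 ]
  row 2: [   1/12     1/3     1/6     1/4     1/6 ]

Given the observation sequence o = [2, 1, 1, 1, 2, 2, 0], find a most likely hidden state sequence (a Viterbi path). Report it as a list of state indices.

path = [0, 0, 0, 0, 0, 0, 0]

t=0: δ = [5.556e-02, 6.944e-02, 4.167e-02]  (obs o_0=2)
t=1: δ = [8.102e-03, 7.234e-03, 7.716e-03]  ψ = [0, 1, 1]  (obs o_1=1)
t=2: δ = [1.182e-03, 7.535e-04, 1.286e-03]  ψ = [0, 1, 2]  (obs o_2=1)
t=3: δ = [1.723e-04, 7.849e-05, 2.143e-04]  ψ = [0, 1, 2]  (obs o_3=1)
t=4: δ = [1.675e-05, 7.179e-06, 1.786e-05]  ψ = [0, 0, 2]  (obs o_4=2)
t=5: δ = [1.629e-06, 6.980e-07, 1.488e-06]  ψ = [0, 0, 2]  (obs o_5=2)
t=6: δ = [2.375e-07, 6.786e-08, 6.202e-08]  ψ = [0, 0, 2]  (obs o_6=0)
backtrack: best end state = 0; path = [0, 0, 0, 0, 0, 0, 0]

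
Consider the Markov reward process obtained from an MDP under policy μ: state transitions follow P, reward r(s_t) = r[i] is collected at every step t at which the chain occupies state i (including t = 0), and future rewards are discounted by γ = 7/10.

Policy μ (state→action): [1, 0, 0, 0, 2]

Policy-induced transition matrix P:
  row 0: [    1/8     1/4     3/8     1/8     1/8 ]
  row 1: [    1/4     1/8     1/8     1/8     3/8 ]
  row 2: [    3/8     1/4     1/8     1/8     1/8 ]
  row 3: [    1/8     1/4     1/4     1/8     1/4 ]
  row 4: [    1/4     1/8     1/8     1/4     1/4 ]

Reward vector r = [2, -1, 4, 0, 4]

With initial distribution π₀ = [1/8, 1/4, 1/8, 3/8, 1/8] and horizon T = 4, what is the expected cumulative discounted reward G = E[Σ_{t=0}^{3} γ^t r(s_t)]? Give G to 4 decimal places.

t=0: π = [0.1250, 0.2500, 0.1250, 0.3750, 0.1250], E[r] = 1.0000, γ^t·E[r] = 1.000000, running G = 1.000000
t=1: π = [0.2031, 0.2031, 0.2031, 0.1406, 0.2500], E[r] = 2.0156, γ^t·E[r] = 1.410938, running G = 2.410938
t=2: π = [0.2324, 0.1934, 0.1934, 0.1563, 0.2246], E[r] = 1.9434, γ^t·E[r] = 0.952246, running G = 3.363184
t=3: π = [0.2256, 0.1978, 0.2026, 0.1531, 0.2209], E[r] = 1.9478, γ^t·E[r] = 0.668080, running G = 4.031263

G = 4.0313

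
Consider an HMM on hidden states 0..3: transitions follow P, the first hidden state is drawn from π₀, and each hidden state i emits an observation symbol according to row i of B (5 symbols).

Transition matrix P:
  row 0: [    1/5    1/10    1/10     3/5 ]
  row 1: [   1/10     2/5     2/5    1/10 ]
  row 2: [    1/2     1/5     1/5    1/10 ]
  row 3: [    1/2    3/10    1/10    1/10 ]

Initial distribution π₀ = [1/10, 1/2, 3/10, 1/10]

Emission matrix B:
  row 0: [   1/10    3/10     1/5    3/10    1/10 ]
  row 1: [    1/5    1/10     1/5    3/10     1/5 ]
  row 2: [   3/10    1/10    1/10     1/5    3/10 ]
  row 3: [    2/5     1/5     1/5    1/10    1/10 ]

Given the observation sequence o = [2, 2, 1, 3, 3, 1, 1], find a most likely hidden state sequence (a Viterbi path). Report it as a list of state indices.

path = [1, 2, 0, 3, 0, 3, 0]

t=0: δ = [2.000e-02, 1.000e-01, 3.000e-02, 2.000e-02]  (obs o_0=2)
t=1: δ = [3.000e-03, 8.000e-03, 4.000e-03, 2.400e-03]  ψ = [2, 1, 1, 0]  (obs o_1=2)
t=2: δ = [6.000e-04, 3.200e-04, 3.200e-04, 3.600e-04]  ψ = [2, 1, 1, 0]  (obs o_2=1)
t=3: δ = [5.400e-05, 3.840e-05, 2.560e-05, 3.600e-05]  ψ = [3, 1, 1, 0]  (obs o_3=3)
t=4: δ = [5.400e-06, 4.608e-06, 3.072e-06, 3.240e-06]  ψ = [3, 1, 1, 0]  (obs o_4=3)
t=5: δ = [4.860e-07, 1.843e-07, 1.843e-07, 6.480e-07]  ψ = [3, 1, 1, 0]  (obs o_5=1)
t=6: δ = [9.720e-08, 1.944e-08, 7.373e-09, 5.832e-08]  ψ = [3, 3, 1, 0]  (obs o_6=1)
backtrack: best end state = 0; path = [1, 2, 0, 3, 0, 3, 0]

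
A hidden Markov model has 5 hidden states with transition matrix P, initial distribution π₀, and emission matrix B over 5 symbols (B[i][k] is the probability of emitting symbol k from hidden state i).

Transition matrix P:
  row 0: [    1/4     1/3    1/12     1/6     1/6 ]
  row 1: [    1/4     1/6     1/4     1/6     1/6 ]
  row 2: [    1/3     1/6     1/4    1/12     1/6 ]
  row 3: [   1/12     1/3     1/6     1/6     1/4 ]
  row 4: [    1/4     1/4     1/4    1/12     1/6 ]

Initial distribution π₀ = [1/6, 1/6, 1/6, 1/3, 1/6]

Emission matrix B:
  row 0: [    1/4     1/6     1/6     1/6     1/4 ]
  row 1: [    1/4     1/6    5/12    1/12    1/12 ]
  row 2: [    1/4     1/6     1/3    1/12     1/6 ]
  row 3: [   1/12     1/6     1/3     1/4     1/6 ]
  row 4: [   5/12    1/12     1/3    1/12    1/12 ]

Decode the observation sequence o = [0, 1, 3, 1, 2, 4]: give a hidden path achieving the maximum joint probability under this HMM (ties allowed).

t=0: δ = [4.167e-02, 4.167e-02, 4.167e-02, 2.778e-02, 6.944e-02]  (obs o_0=0)
t=1: δ = [2.894e-03, 2.894e-03, 2.894e-03, 1.157e-03, 9.645e-04]  ψ = [4, 4, 4, 0, 4]  (obs o_1=1)
t=2: δ = [1.608e-04, 8.038e-05, 6.028e-05, 1.206e-04, 4.019e-05]  ψ = [2, 0, 1, 0, 0]  (obs o_2=3)
t=3: δ = [6.698e-06, 8.931e-06, 3.349e-06, 4.465e-06, 2.512e-06]  ψ = [0, 0, 1, 0, 3]  (obs o_3=1)
t=4: δ = [3.721e-07, 9.303e-07, 7.442e-07, 4.961e-07, 4.961e-07]  ψ = [1, 0, 1, 1, 1]  (obs o_4=2)
t=5: δ = [6.202e-08, 1.378e-08, 3.876e-08, 2.584e-08, 1.292e-08]  ψ = [2, 3, 1, 1, 1]  (obs o_5=4)
backtrack: best end state = 0; path = [4, 2, 0, 1, 2, 0]

path = [4, 2, 0, 1, 2, 0]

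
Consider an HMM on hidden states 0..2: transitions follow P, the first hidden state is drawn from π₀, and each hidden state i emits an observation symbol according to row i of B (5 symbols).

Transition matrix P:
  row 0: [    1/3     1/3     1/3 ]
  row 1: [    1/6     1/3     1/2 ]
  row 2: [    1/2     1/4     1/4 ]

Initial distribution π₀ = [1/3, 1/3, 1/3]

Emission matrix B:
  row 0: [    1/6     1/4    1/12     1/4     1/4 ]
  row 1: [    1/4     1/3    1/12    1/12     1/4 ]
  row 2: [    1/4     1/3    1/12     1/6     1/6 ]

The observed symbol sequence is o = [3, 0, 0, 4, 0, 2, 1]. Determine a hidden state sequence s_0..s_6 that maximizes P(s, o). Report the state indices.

path = [0, 1, 2, 0, 1, 2, 0]

t=0: δ = [8.333e-02, 2.778e-02, 5.556e-02]  (obs o_0=3)
t=1: δ = [4.630e-03, 6.944e-03, 6.944e-03]  ψ = [0, 0, 0]  (obs o_1=0)
t=2: δ = [5.787e-04, 5.787e-04, 8.681e-04]  ψ = [2, 1, 1]  (obs o_2=0)
t=3: δ = [1.085e-04, 5.425e-05, 4.823e-05]  ψ = [2, 2, 1]  (obs o_3=4)
t=4: δ = [6.028e-06, 9.042e-06, 9.042e-06]  ψ = [0, 0, 0]  (obs o_4=0)
t=5: δ = [3.768e-07, 2.512e-07, 3.768e-07]  ψ = [2, 1, 1]  (obs o_5=2)
t=6: δ = [4.710e-08, 4.186e-08, 4.186e-08]  ψ = [2, 0, 0]  (obs o_6=1)
backtrack: best end state = 0; path = [0, 1, 2, 0, 1, 2, 0]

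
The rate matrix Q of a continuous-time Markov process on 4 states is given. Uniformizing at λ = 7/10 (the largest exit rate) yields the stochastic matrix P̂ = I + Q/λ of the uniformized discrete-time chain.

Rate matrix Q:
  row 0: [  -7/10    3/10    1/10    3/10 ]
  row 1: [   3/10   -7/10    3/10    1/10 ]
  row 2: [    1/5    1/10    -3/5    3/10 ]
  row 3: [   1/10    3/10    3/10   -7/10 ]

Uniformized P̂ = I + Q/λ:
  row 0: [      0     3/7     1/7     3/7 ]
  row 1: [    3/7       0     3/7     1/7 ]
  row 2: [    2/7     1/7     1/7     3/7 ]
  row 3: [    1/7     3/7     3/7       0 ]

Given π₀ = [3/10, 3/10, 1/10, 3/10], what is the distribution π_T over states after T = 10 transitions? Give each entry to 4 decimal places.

t=0: π = [0.3000, 0.3000, 0.1000, 0.3000]
t=1: π = [0.2000, 0.2714, 0.3143, 0.2143]
t=2: π = [0.2367, 0.2224, 0.2816, 0.2592]
t=3: π = [0.2128, 0.2528, 0.2805, 0.2539]
t=4: π = [0.2247, 0.2401, 0.2876, 0.2475]
t=5: π = [0.2204, 0.2435, 0.2822, 0.2539]
t=6: π = [0.2212, 0.2436, 0.2850, 0.2502]
t=7: π = [0.2216, 0.2428, 0.2839, 0.2517]
t=8: π = [0.2211, 0.2434, 0.2841, 0.2513]
t=9: π = [0.2214, 0.2431, 0.2842, 0.2513]
t=10: π = [0.2213, 0.2432, 0.2841, 0.2514]

π = [0.2213, 0.2432, 0.2841, 0.2514]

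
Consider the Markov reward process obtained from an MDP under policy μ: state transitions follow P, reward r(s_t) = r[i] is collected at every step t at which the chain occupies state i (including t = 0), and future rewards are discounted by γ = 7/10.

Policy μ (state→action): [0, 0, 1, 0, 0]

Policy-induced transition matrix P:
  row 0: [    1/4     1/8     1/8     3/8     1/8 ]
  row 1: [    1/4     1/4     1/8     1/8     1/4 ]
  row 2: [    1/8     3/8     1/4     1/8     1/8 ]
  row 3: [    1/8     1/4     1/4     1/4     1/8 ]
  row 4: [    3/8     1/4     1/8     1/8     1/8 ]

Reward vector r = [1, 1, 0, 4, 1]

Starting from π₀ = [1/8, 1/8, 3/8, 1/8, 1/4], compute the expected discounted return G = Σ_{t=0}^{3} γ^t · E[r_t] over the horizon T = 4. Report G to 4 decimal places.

t=0: π = [0.1250, 0.1250, 0.3750, 0.1250, 0.2500], E[r] = 1.0000, γ^t·E[r] = 1.000000, running G = 1.000000
t=1: π = [0.2188, 0.2813, 0.1875, 0.1719, 0.1406], E[r] = 1.3281, γ^t·E[r] = 0.929688, running G = 1.929688
t=2: π = [0.2227, 0.2461, 0.1699, 0.2012, 0.1602], E[r] = 1.4336, γ^t·E[r] = 0.702461, running G = 2.632148
t=3: π = [0.2236, 0.2434, 0.1714, 0.2058, 0.1558], E[r] = 1.4460, γ^t·E[r] = 0.495993, running G = 3.128142

G = 3.1281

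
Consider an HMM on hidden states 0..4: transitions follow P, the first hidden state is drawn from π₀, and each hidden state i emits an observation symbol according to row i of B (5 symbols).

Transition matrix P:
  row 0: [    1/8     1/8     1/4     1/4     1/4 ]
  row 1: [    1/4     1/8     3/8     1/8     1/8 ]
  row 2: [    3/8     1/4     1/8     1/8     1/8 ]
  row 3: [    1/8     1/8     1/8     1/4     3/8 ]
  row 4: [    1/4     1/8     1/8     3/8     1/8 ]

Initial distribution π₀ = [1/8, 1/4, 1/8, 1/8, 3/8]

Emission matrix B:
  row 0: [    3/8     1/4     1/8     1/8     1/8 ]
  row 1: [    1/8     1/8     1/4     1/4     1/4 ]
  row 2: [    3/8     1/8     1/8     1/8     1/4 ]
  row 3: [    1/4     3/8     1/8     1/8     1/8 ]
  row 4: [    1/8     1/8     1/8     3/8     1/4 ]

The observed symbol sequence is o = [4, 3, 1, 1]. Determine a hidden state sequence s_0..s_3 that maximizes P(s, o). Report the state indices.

path = [4, 4, 3, 3]

t=0: δ = [1.562e-02, 6.250e-02, 3.125e-02, 1.562e-02, 9.375e-02]  (obs o_0=4)
t=1: δ = [2.930e-03, 2.930e-03, 2.930e-03, 4.395e-03, 4.395e-03]  ψ = [4, 4, 1, 4, 4]  (obs o_1=3)
t=2: δ = [2.747e-04, 9.155e-05, 1.373e-04, 6.180e-04, 2.060e-04]  ψ = [2, 2, 1, 4, 3]  (obs o_2=1)
t=3: δ = [1.931e-05, 9.656e-06, 9.656e-06, 5.794e-05, 2.897e-05]  ψ = [3, 3, 3, 3, 3]  (obs o_3=1)
backtrack: best end state = 3; path = [4, 4, 3, 3]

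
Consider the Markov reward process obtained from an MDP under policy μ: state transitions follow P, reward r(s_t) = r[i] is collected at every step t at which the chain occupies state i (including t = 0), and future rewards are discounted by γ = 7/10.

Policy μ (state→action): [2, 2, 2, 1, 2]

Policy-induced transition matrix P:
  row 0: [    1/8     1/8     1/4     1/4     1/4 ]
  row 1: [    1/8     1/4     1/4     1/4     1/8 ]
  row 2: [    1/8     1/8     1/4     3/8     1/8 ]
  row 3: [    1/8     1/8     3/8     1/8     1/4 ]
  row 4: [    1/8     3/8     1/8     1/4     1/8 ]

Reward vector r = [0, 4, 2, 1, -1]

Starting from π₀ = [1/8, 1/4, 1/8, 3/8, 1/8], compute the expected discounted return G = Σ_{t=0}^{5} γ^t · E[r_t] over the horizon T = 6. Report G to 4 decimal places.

t=0: π = [0.1250, 0.2500, 0.1250, 0.3750, 0.1250], E[r] = 1.5000, γ^t·E[r] = 1.500000, running G = 1.500000
t=1: π = [0.1250, 0.1875, 0.2813, 0.2188, 0.1875], E[r] = 1.3438, γ^t·E[r] = 0.940625, running G = 2.440625
t=2: π = [0.1250, 0.1953, 0.2539, 0.2578, 0.1680], E[r] = 1.3789, γ^t·E[r] = 0.675664, running G = 3.116289
t=3: π = [0.1250, 0.1914, 0.2612, 0.2495, 0.1729], E[r] = 1.3647, γ^t·E[r] = 0.468108, running G = 3.584397
t=4: π = [0.1250, 0.1921, 0.2596, 0.2515, 0.1718], E[r] = 1.3674, γ^t·E[r] = 0.328306, running G = 3.912703
t=5: π = [0.1250, 0.1920, 0.2600, 0.2510, 0.1721], E[r] = 1.3668, γ^t·E[r] = 0.229710, running G = 4.142413

G = 4.1424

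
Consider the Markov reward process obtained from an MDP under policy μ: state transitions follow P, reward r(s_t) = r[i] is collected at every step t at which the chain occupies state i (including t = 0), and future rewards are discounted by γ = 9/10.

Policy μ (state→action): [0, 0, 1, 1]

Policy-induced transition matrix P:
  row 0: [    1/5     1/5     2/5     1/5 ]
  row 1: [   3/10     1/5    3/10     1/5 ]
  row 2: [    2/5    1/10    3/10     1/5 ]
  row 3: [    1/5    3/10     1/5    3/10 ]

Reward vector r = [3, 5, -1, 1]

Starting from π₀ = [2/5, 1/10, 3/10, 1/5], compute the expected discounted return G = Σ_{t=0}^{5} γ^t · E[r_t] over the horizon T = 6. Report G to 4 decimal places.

t=0: π = [0.4000, 0.1000, 0.3000, 0.2000], E[r] = 1.6000, γ^t·E[r] = 1.600000, running G = 1.600000
t=1: π = [0.2700, 0.1900, 0.3200, 0.2200], E[r] = 1.6600, γ^t·E[r] = 1.494000, running G = 3.094000
t=2: π = [0.2830, 0.1900, 0.3050, 0.2220], E[r] = 1.7160, γ^t·E[r] = 1.389960, running G = 4.483960
t=3: π = [0.2800, 0.1917, 0.3061, 0.2222], E[r] = 1.7146, γ^t·E[r] = 1.249943, running G = 5.733903
t=4: π = [0.2804, 0.1916, 0.3058, 0.2222], E[r] = 1.7157, γ^t·E[r] = 1.125645, running G = 6.859548
t=5: π = [0.2803, 0.1916, 0.3058, 0.2222], E[r] = 1.7156, γ^t·E[r] = 1.013030, running G = 7.872578

G = 7.8726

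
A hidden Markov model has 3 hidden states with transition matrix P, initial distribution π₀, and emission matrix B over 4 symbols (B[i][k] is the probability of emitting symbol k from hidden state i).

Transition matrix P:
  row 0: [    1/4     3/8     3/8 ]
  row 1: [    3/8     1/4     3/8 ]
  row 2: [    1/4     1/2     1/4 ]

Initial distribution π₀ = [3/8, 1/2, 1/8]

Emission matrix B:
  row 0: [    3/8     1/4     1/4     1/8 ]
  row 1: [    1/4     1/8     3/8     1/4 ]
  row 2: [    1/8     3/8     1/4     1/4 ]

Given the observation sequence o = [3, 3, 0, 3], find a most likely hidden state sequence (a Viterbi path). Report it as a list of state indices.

t=0: δ = [4.688e-02, 1.250e-01, 3.125e-02]  (obs o_0=3)
t=1: δ = [5.859e-03, 7.812e-03, 1.172e-02]  ψ = [1, 1, 1]  (obs o_1=3)
t=2: δ = [1.099e-03, 1.465e-03, 3.662e-04]  ψ = [1, 2, 1]  (obs o_2=0)
t=3: δ = [6.866e-05, 1.030e-04, 1.373e-04]  ψ = [1, 0, 1]  (obs o_3=3)
backtrack: best end state = 2; path = [1, 2, 1, 2]

path = [1, 2, 1, 2]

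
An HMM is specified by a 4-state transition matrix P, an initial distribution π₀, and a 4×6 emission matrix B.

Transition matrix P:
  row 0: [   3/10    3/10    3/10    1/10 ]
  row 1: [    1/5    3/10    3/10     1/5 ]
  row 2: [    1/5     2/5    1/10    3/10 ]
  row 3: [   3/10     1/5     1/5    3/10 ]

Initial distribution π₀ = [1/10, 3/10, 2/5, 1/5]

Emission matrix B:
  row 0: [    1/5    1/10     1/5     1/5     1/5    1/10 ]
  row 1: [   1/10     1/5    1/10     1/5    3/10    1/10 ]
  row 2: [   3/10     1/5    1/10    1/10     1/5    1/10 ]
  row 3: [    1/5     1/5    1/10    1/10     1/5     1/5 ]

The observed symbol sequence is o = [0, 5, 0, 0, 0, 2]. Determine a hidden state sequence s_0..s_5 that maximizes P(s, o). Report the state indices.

t=0: δ = [2.000e-02, 3.000e-02, 1.200e-01, 4.000e-02]  (obs o_0=0)
t=1: δ = [2.400e-03, 4.800e-03, 1.200e-03, 7.200e-03]  ψ = [2, 2, 2, 2]  (obs o_1=5)
t=2: δ = [4.320e-04, 1.440e-04, 4.320e-04, 4.320e-04]  ψ = [3, 1, 1, 3]  (obs o_2=0)
t=3: δ = [2.592e-05, 1.728e-05, 3.888e-05, 2.592e-05]  ψ = [0, 2, 0, 2]  (obs o_3=0)
t=4: δ = [1.555e-06, 1.555e-06, 2.333e-06, 2.333e-06]  ψ = [0, 2, 0, 2]  (obs o_4=0)
t=5: δ = [1.400e-07, 9.331e-08, 4.666e-08, 6.998e-08]  ψ = [3, 2, 0, 2]  (obs o_5=2)
backtrack: best end state = 0; path = [2, 3, 0, 2, 3, 0]

path = [2, 3, 0, 2, 3, 0]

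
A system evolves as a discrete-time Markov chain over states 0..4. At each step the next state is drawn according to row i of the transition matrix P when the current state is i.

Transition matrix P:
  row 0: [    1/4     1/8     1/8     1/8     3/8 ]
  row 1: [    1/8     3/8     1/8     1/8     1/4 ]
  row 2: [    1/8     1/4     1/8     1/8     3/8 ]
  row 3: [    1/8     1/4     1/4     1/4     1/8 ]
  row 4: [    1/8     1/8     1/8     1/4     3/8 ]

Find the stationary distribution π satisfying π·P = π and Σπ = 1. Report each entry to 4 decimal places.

π = [0.1429, 0.2223, 0.1482, 0.1858, 0.3008]

Balance equations π_j = Σ_i π_i·P[i][j]:
  π_0 = 1/4·π_0 + 1/8·π_1 + 1/8·π_2 + 1/8·π_3 + 1/8·π_4
  π_1 = 1/8·π_0 + 3/8·π_1 + 1/4·π_2 + 1/4·π_3 + 1/8·π_4
  π_2 = 1/8·π_0 + 1/8·π_1 + 1/8·π_2 + 1/4·π_3 + 1/8·π_4
  π_3 = 1/8·π_0 + 1/8·π_1 + 1/8·π_2 + 1/4·π_3 + 1/4·π_4
  normalize: π_0 + π_1 + π_2 + π_3 + π_4 = 1
Solving the linear system gives exactly π = [1/7, 207/931, 138/931, 173/931, 40/133].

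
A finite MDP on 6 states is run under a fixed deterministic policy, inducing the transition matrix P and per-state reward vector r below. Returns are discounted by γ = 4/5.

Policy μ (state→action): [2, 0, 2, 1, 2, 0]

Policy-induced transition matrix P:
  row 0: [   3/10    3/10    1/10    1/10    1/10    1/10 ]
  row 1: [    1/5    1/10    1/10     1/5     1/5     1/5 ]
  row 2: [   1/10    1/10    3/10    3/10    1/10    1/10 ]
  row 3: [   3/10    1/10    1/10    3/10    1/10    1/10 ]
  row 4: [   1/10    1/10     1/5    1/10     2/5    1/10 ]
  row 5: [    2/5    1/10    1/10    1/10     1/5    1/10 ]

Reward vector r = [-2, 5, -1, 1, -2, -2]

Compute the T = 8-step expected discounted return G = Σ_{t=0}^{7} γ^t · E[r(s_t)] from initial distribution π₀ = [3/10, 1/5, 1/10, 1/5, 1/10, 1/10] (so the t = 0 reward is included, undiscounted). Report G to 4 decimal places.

t=0: π = [0.3000, 0.2000, 0.1000, 0.2000, 0.1000, 0.1000], E[r] = 0.1000, γ^t·E[r] = 0.100000, running G = 0.100000
t=1: π = [0.2500, 0.1600, 0.1300, 0.1800, 0.1600, 0.1200], E[r] = -0.2100, γ^t·E[r] = -0.168000, running G = -0.068000
t=2: π = [0.2380, 0.1500, 0.1420, 0.1780, 0.1760, 0.1160], E[r] = -0.2740, γ^t·E[r] = -0.175360, running G = -0.243360
t=3: π = [0.2330, 0.1476, 0.1460, 0.1790, 0.1794, 0.1150], E[r] = -0.2838, γ^t·E[r] = -0.145306, running G = -0.388666
t=4: π = [0.2317, 0.1466, 0.1471, 0.1798, 0.1801, 0.1148], E[r] = -0.2874, γ^t·E[r] = -0.117711, running G = -0.506376
t=5: π = [0.2314, 0.1463, 0.1474, 0.1800, 0.1802, 0.1147], E[r] = -0.2881, γ^t·E[r] = -0.094411, running G = -0.600788
t=6: π = [0.2313, 0.1463, 0.1475, 0.1801, 0.1801, 0.1146], E[r] = -0.2882, γ^t·E[r] = -0.075547, running G = -0.676335
t=7: π = [0.2313, 0.1463, 0.1475, 0.1802, 0.1801, 0.1146], E[r] = -0.2882, γ^t·E[r] = -0.060437, running G = -0.736772

G = -0.7368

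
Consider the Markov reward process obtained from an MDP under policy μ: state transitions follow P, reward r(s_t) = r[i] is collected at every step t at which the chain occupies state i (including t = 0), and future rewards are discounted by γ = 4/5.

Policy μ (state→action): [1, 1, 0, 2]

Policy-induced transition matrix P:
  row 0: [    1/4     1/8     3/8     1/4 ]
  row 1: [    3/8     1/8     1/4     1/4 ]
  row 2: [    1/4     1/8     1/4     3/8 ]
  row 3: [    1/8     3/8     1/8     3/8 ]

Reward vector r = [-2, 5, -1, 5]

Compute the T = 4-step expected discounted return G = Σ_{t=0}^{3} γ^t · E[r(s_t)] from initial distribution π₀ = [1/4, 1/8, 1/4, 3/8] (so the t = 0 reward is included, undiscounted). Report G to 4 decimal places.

G = 5.6128

t=0: π = [0.2500, 0.1250, 0.2500, 0.3750], E[r] = 1.7500, γ^t·E[r] = 1.750000, running G = 1.750000
t=1: π = [0.2188, 0.2188, 0.2344, 0.3281], E[r] = 2.0625, γ^t·E[r] = 1.650000, running G = 3.400000
t=2: π = [0.2363, 0.2070, 0.2363, 0.3203], E[r] = 1.9277, γ^t·E[r] = 1.233750, running G = 4.633750
t=3: π = [0.2358, 0.2051, 0.2395, 0.3196], E[r] = 1.9121, γ^t·E[r] = 0.979000, running G = 5.612750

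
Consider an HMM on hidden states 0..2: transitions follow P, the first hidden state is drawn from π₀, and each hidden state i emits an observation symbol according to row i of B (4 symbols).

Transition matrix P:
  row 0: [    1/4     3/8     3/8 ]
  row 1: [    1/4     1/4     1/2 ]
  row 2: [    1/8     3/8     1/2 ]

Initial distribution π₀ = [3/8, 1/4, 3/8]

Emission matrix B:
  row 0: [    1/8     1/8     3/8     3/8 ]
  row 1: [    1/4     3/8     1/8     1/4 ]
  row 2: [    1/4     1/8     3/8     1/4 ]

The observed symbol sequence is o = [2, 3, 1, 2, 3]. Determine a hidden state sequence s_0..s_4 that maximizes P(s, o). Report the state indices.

path = [2, 2, 1, 2, 2]

t=0: δ = [1.406e-01, 3.125e-02, 1.406e-01]  (obs o_0=2)
t=1: δ = [1.318e-02, 1.318e-02, 1.758e-02]  ψ = [0, 0, 2]  (obs o_1=3)
t=2: δ = [4.120e-04, 2.472e-03, 1.099e-03]  ψ = [0, 2, 2]  (obs o_2=1)
t=3: δ = [2.317e-04, 7.725e-05, 4.635e-04]  ψ = [1, 1, 1]  (obs o_3=2)
t=4: δ = [2.173e-05, 4.345e-05, 5.794e-05]  ψ = [0, 2, 2]  (obs o_4=3)
backtrack: best end state = 2; path = [2, 2, 1, 2, 2]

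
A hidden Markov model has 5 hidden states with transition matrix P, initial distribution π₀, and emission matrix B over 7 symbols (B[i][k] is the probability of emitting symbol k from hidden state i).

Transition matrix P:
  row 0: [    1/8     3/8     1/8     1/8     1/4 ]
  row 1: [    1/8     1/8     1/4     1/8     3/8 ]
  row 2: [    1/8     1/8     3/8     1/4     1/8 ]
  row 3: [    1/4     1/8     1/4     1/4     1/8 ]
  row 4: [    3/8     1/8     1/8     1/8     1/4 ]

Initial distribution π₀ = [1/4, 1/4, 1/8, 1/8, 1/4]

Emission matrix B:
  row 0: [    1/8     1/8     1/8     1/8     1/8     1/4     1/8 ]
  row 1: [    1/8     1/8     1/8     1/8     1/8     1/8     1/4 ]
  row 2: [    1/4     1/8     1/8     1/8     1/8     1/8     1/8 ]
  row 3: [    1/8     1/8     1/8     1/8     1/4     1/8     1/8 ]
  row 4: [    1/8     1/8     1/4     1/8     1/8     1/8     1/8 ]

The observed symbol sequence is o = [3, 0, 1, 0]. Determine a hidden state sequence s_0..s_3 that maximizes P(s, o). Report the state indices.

t=0: δ = [3.125e-02, 3.125e-02, 1.562e-02, 1.562e-02, 3.125e-02]  (obs o_0=3)
t=1: δ = [1.465e-03, 1.465e-03, 1.953e-03, 4.883e-04, 1.465e-03]  ψ = [4, 0, 1, 0, 1]  (obs o_1=0)
t=2: δ = [6.866e-05, 6.866e-05, 9.155e-05, 6.104e-05, 6.866e-05]  ψ = [4, 0, 2, 2, 1]  (obs o_2=1)
t=3: δ = [3.219e-06, 3.219e-06, 8.583e-06, 2.861e-06, 3.219e-06]  ψ = [4, 0, 2, 2, 1]  (obs o_3=0)
backtrack: best end state = 2; path = [1, 2, 2, 2]

path = [1, 2, 2, 2]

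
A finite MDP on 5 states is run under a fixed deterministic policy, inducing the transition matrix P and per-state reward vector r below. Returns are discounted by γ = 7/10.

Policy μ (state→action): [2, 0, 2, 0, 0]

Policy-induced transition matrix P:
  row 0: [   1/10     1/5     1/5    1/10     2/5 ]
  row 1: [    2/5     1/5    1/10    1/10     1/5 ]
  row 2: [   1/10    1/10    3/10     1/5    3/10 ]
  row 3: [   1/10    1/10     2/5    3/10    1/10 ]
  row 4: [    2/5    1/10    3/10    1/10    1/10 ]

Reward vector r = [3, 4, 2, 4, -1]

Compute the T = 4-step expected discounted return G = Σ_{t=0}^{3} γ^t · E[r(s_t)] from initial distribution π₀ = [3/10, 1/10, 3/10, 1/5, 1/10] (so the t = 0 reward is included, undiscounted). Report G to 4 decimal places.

t=0: π = [0.3000, 0.1000, 0.3000, 0.2000, 0.1000], E[r] = 2.6000, γ^t·E[r] = 2.600000, running G = 2.600000
t=1: π = [0.1600, 0.1400, 0.2700, 0.1700, 0.2600], E[r] = 2.0000, γ^t·E[r] = 1.400000, running G = 4.000000
t=2: π = [0.2200, 0.1300, 0.2730, 0.1610, 0.2160], E[r] = 2.1540, γ^t·E[r] = 1.055460, running G = 5.055460
t=3: π = [0.2038, 0.1350, 0.2681, 0.1595, 0.2336], E[r] = 2.0920, γ^t·E[r] = 0.717556, running G = 5.773016

G = 5.7730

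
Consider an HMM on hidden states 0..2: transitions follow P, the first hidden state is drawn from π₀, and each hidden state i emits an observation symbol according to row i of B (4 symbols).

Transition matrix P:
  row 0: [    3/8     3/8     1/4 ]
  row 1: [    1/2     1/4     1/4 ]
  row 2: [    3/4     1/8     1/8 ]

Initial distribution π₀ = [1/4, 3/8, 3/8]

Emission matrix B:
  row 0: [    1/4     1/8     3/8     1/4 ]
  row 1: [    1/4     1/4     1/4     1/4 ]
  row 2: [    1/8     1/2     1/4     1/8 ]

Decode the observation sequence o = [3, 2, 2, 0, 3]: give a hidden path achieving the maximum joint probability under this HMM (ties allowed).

path = [1, 0, 0, 1, 0]

t=0: δ = [6.250e-02, 9.375e-02, 4.688e-02]  (obs o_0=3)
t=1: δ = [1.758e-02, 5.859e-03, 5.859e-03]  ψ = [1, 0, 1]  (obs o_1=2)
t=2: δ = [2.472e-03, 1.648e-03, 1.099e-03]  ψ = [0, 0, 0]  (obs o_2=2)
t=3: δ = [2.317e-04, 2.317e-04, 7.725e-05]  ψ = [0, 0, 0]  (obs o_3=0)
t=4: δ = [2.897e-05, 2.173e-05, 7.242e-06]  ψ = [1, 0, 0]  (obs o_4=3)
backtrack: best end state = 0; path = [1, 0, 0, 1, 0]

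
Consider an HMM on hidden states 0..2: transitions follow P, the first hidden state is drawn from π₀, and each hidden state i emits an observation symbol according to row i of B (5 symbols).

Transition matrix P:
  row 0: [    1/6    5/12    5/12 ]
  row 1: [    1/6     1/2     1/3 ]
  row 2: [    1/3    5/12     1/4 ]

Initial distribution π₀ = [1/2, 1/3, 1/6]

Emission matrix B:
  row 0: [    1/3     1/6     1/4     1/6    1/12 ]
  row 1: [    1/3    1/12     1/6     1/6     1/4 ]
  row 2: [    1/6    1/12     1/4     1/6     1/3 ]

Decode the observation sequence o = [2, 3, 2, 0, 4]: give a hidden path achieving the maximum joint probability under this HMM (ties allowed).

t=0: δ = [1.250e-01, 5.556e-02, 4.167e-02]  (obs o_0=2)
t=1: δ = [3.472e-03, 8.681e-03, 8.681e-03]  ψ = [0, 0, 0]  (obs o_1=3)
t=2: δ = [7.234e-04, 7.234e-04, 7.234e-04]  ψ = [2, 1, 1]  (obs o_2=2)
t=3: δ = [8.038e-05, 1.206e-04, 5.023e-05]  ψ = [2, 1, 0]  (obs o_3=0)
t=4: δ = [1.674e-06, 1.507e-05, 1.340e-05]  ψ = [1, 1, 1]  (obs o_4=4)
backtrack: best end state = 1; path = [0, 1, 1, 1, 1]

path = [0, 1, 1, 1, 1]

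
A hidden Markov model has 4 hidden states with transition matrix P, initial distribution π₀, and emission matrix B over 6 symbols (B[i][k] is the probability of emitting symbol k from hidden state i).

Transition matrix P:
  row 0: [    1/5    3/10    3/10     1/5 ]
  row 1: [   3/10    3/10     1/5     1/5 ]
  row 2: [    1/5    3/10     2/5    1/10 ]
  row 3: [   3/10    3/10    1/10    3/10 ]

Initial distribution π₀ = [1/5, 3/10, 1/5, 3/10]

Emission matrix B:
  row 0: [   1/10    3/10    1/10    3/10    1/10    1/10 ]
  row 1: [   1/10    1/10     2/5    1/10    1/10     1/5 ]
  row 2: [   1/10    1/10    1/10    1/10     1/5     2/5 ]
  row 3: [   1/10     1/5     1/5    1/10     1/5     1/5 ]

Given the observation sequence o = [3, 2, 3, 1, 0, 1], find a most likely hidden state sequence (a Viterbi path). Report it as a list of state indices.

t=0: δ = [6.000e-02, 3.000e-02, 2.000e-02, 3.000e-02]  (obs o_0=3)
t=1: δ = [1.200e-03, 7.200e-03, 1.800e-03, 2.400e-03]  ψ = [0, 0, 0, 0]  (obs o_1=2)
t=2: δ = [6.480e-04, 2.160e-04, 1.440e-04, 1.440e-04]  ψ = [1, 1, 1, 1]  (obs o_2=3)
t=3: δ = [3.888e-05, 1.944e-05, 1.944e-05, 2.592e-05]  ψ = [0, 0, 0, 0]  (obs o_3=1)
t=4: δ = [7.776e-07, 1.166e-06, 1.166e-06, 7.776e-07]  ψ = [0, 0, 0, 0]  (obs o_4=0)
t=5: δ = [1.050e-07, 3.499e-08, 4.666e-08, 4.666e-08]  ψ = [1, 1, 2, 1]  (obs o_5=1)
backtrack: best end state = 0; path = [0, 1, 0, 0, 1, 0]

path = [0, 1, 0, 0, 1, 0]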